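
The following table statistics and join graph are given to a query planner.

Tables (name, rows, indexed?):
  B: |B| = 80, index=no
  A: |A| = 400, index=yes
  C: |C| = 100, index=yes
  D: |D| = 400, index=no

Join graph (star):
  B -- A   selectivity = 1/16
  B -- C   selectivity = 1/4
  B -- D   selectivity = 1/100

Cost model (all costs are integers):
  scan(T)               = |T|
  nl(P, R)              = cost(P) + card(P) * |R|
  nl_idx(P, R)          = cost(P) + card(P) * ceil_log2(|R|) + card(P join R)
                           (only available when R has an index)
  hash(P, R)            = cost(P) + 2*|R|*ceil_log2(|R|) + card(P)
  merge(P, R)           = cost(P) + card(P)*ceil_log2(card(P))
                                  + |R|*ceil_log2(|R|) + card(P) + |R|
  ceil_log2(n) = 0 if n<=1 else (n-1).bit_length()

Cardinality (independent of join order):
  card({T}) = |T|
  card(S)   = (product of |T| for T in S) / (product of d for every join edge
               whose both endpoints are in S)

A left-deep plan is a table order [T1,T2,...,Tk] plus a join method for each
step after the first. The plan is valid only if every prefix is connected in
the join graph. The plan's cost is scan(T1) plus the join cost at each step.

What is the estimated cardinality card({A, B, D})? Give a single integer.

8000

Tables in S: A(400), B(80), D(400)
Edges inside S: B-A(d=16), B-D(d=100)
numerator = 400 * 80 * 400 = 12800000
denominator = 16 * 100 = 1600
card(S) = 12800000 / 1600 = 8000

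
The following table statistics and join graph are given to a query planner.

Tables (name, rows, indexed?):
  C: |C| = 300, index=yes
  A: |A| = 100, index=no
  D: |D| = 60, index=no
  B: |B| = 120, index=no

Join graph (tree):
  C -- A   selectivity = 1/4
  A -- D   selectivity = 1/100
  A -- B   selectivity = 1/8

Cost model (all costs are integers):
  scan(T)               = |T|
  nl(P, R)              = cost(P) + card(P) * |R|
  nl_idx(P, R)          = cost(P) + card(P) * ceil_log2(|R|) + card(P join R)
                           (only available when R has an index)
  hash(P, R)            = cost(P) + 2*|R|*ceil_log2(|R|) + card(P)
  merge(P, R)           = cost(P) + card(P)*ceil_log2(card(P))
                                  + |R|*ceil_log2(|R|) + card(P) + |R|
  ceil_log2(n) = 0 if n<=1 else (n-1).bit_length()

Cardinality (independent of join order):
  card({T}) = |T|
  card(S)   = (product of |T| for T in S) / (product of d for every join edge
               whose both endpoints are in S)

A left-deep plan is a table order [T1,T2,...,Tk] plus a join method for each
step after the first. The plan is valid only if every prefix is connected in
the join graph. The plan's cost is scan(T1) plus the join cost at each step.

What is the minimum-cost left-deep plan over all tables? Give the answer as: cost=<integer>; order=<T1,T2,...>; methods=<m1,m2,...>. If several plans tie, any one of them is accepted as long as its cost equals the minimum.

cost=8600; order=A,D,B,C; methods=hash,merge,hash

Selinger DP (subsets sized 1..n):
  {C}: scan cost=300, card=300
  {A}: scan cost=100, card=100
  {D}: scan cost=60, card=60
  {B}: scan cost=120, card=120
  {AC}: card=7500; try (A,hash)→2000, (C,merge)→3900, (A,merge)→4100, (C,hash)→5600, (C,nl_idx)→8500, (C,nl)→30100 …(+1); best=2000 via (A,hash)
  {AD}: card=60; try (D,hash)→920, (A,merge)→1280, (D,merge)→1320, (A,hash)→1520, (A,nl)→6060, (D,nl)→6100; best=920 via (D,hash)
  {AB}: card=1500; try (A,hash)→1640, (B,merge)→1860, (B,hash)→1880, (A,merge)→1880, (B,nl)→12100, (A,nl)→12120; best=1640 via (A,hash)
  {ACD}: card=4500; try (C,merge)→4340, (C,nl_idx)→5960, (C,hash)→6380, (D,hash)→10220, (C,nl)→18920, (D,merge)→107420 …(+1); best=4340 via (C,merge)
  {ABC}: card=112500; try (C,hash)→8540, (B,hash)→11180, (C,merge)→22640, (B,merge)→107960, (C,nl_idx)→127640, (C,nl)→451640 …(+1); best=8540 via (C,hash)
  {ABD}: card=900; try (B,merge)→2300, (B,hash)→2660, (D,hash)→3860, (B,nl)→8120, (D,merge)→20060, (D,nl)→91640; best=2300 via (B,merge)
  {ABCD}: card=67500; try (C,hash)→8600, (B,hash)→10520, (C,merge)→15200, (B,merge)→68300, (C,nl_idx)→77900, (D,hash)→121760 …(+4); best=8600 via (C,hash)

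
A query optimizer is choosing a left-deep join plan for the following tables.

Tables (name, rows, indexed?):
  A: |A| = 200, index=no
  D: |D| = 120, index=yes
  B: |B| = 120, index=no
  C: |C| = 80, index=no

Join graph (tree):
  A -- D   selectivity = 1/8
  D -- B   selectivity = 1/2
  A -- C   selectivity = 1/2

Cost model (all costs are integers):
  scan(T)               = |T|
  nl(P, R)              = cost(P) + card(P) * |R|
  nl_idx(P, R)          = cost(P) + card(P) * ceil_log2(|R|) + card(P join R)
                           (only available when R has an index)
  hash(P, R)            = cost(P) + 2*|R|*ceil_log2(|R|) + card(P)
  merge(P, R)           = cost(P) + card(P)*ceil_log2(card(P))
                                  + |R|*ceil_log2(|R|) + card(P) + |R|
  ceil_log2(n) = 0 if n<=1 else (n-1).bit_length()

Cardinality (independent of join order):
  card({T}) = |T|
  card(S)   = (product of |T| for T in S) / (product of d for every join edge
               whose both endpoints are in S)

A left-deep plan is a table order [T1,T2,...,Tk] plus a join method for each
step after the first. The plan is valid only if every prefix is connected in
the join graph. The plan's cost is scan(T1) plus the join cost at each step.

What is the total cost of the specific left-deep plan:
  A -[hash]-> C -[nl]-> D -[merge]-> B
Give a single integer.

3122480

step 1: scan A: cost=200, card=200
step 2: join C via hash
    card(P join C) = 200*80/(2) = 8000
    cost = 200 + 2*80*7 + 200 = 1520
step 3: join D via nl
    card(P join D) = 8000*120/(8) = 120000
    cost = 1520 + 8000*120 = 961520
step 4: join B via merge
    card(P join B) = 120000*120/(2) = 7200000
    cost = 961520 + 120000*17 + 120*7 + 120000 + 120 = 3122480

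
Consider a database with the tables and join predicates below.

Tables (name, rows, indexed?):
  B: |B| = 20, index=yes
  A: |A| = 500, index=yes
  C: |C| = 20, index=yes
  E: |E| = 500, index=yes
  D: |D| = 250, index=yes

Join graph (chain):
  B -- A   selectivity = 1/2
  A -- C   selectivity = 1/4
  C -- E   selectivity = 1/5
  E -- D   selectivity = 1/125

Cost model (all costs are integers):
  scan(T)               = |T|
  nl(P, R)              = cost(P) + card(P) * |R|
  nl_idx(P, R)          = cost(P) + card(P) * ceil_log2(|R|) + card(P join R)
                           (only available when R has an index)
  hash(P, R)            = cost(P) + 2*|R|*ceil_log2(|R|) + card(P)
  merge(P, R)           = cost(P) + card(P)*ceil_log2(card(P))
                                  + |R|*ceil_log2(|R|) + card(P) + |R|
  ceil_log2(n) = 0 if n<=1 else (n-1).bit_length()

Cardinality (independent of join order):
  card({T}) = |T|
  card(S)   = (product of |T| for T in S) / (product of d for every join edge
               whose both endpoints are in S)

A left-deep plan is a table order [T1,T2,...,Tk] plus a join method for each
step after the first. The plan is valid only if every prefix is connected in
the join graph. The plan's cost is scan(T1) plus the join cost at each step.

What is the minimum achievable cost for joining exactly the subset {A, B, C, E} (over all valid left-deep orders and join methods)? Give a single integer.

Selinger DP over subsets of {A,B,C,E}:
  {B}: scan cost=20, card=20
  {A}: scan cost=500, card=500
  {C}: scan cost=20, card=20
  {E}: scan cost=500, card=500
  {AB}: card=5000; try (B,hash)→1200, (A,merge)→5140, (A,nl_idx)→5200, (B,merge)→5620, (B,nl_idx)→8000, (A,hash)→9040 …(+2); best=1200 via (B,hash)
  {AC}: card=2500; try (C,hash)→1200, (A,nl_idx)→2700, (A,merge)→5140, (C,nl_idx)→5500, (C,merge)→5620, (A,hash)→9040 …(+2); best=1200 via (C,hash)
  {CE}: card=2000; try (C,hash)→1200, (E,nl_idx)→2200, (C,nl_idx)→5000, (E,merge)→5140, (C,merge)→5620, (E,hash)→9040 …(+2); best=1200 via (C,hash)
  {ABC}: card=25000; try (B,hash)→3900, (C,hash)→6400, (B,merge)→33820, (B,nl_idx)→38700, (C,nl_idx)→51200, (B,nl)→51200 …(+2); best=3900 via (B,hash)
  {ACE}: card=250000; try (A,hash)→12200, (E,hash)→12700, (A,merge)→30200, (E,merge)→38700, (A,nl_idx)→269200, (E,nl_idx)→273700 …(+2); best=12200 via (A,hash)
  {ABCE}: card=2500000; try (E,hash)→37900, (B,hash)→262400, (E,merge)→408900, (E,nl_idx)→2728900, (B,nl_idx)→3762200, (B,merge)→4762320 …(+2); best=37900 via (E,hash)

37900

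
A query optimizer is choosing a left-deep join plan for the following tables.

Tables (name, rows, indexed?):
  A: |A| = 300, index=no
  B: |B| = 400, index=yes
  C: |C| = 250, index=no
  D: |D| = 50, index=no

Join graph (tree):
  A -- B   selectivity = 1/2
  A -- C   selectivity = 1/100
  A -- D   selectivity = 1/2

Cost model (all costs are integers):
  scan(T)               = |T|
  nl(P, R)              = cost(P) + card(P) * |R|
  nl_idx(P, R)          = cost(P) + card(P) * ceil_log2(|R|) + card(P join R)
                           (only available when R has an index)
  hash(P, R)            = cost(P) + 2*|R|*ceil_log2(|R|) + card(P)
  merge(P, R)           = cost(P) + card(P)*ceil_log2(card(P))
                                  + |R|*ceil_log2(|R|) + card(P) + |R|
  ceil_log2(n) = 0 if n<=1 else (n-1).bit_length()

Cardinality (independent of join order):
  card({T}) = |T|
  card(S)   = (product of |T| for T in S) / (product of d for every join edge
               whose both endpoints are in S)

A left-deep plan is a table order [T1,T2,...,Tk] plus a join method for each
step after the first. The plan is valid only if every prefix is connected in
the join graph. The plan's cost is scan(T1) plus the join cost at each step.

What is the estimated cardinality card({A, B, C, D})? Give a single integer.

Tables in S: A(300), B(400), C(250), D(50)
Edges inside S: A-B(d=2), A-C(d=100), A-D(d=2)
numerator = 300 * 400 * 250 * 50 = 1500000000
denominator = 2 * 100 * 2 = 400
card(S) = 1500000000 / 400 = 3750000

3750000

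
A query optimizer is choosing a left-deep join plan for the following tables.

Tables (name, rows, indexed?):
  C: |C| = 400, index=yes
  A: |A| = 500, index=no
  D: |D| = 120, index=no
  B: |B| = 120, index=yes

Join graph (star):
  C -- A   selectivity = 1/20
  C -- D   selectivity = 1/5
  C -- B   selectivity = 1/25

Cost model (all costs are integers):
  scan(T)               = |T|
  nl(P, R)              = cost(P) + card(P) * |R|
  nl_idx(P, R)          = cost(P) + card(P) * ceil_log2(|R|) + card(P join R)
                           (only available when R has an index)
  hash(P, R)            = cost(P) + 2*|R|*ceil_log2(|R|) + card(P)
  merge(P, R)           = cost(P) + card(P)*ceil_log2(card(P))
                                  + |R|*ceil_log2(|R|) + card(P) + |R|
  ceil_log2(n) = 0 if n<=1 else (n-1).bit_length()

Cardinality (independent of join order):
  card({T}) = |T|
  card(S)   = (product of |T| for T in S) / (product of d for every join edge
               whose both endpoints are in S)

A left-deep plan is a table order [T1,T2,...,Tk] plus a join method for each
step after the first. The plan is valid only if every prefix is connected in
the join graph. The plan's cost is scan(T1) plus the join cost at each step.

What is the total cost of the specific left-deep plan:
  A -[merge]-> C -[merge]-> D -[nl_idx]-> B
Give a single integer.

step 1: scan A: cost=500, card=500
step 2: join C via merge
    card(P join C) = 500*400/(20) = 10000
    cost = 500 + 500*9 + 400*9 + 500 + 400 = 9500
step 3: join D via merge
    card(P join D) = 10000*120/(5) = 240000
    cost = 9500 + 10000*14 + 120*7 + 10000 + 120 = 160460
step 4: join B via nl_idx
    card(P join B) = 240000*120/(25) = 1152000
    cost = 160460 + 240000*7 + 1152000 = 2992460

2992460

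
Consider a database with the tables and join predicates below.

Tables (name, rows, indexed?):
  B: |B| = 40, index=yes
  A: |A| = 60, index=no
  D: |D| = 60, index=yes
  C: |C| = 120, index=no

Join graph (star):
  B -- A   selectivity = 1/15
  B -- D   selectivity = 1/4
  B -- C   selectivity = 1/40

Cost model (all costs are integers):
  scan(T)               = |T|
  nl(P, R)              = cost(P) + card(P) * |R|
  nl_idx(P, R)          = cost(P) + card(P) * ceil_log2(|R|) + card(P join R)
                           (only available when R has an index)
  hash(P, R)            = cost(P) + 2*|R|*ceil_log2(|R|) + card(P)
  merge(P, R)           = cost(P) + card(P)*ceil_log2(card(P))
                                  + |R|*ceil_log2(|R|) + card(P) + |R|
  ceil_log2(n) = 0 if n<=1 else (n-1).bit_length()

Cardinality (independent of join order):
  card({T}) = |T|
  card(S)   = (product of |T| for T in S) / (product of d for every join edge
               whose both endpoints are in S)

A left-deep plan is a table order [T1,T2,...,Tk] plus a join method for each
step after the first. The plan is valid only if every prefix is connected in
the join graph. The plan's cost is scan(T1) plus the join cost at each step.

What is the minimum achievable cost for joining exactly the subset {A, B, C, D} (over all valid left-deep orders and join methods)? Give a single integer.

2760

Selinger DP over subsets of {A,B,C,D}:
  {B}: scan cost=40, card=40
  {A}: scan cost=60, card=60
  {D}: scan cost=60, card=60
  {C}: scan cost=120, card=120
  {AB}: card=160; try (B,nl_idx)→580, (B,hash)→600, (A,merge)→740, (B,merge)→760, (A,hash)→800, (A,nl)→2440 …(+1); best=580 via (B,nl_idx)
  {BD}: card=600; try (B,hash)→600, (D,merge)→740, (B,merge)→760, (D,hash)→800, (D,nl_idx)→880, (B,nl_idx)→1020 …(+2); best=600 via (B,hash)
  {BC}: card=120; try (B,hash)→720, (B,nl_idx)→960, (C,merge)→1280, (B,merge)→1360, (C,hash)→1760, (C,nl)→4840 …(+1); best=720 via (B,hash)
  {ABD}: card=2400; try (D,hash)→1460, (A,hash)→1920, (D,merge)→2440, (D,nl_idx)→3940, (A,merge)→7620, (D,nl)→10180 …(+1); best=1460 via (D,hash)
  {ABC}: card=480; try (A,hash)→1560, (A,merge)→2100, (C,hash)→2420, (C,merge)→2980, (A,nl)→7920, (C,nl)→19780; best=1560 via (A,hash)
  {BCD}: card=1800; try (D,hash)→1560, (D,merge)→2100, (C,hash)→2880, (D,nl_idx)→3240, (D,nl)→7920, (C,merge)→8160 …(+1); best=1560 via (D,hash)
  {ABCD}: card=7200; try (D,hash)→2760, (A,hash)→4080, (C,hash)→5540, (D,merge)→6780, (D,nl_idx)→11640, (A,merge)→23580 …(+4); best=2760 via (D,hash)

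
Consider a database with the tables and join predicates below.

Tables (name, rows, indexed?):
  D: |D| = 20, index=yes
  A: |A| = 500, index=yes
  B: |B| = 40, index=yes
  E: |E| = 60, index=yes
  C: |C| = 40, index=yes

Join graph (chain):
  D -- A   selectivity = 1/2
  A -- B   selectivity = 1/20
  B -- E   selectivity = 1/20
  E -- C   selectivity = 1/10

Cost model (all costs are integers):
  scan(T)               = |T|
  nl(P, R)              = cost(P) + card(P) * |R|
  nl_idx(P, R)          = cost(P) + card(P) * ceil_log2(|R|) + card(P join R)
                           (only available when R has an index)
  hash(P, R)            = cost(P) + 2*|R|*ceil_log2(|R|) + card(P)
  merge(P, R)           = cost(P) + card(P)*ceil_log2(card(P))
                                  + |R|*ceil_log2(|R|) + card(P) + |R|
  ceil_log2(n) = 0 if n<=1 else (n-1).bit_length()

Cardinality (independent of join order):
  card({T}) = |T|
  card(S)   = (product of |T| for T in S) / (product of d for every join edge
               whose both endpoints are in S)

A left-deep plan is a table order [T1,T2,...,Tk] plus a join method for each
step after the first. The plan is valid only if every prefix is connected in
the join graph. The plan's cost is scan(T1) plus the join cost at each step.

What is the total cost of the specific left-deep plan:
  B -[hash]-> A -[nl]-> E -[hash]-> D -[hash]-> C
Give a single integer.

step 1: scan B: cost=40, card=40
step 2: join A via hash
    card(P join A) = 40*500/(20) = 1000
    cost = 40 + 2*500*9 + 40 = 9080
step 3: join E via nl
    card(P join E) = 1000*60/(20) = 3000
    cost = 9080 + 1000*60 = 69080
step 4: join D via hash
    card(P join D) = 3000*20/(2) = 30000
    cost = 69080 + 2*20*5 + 3000 = 72280
step 5: join C via hash
    card(P join C) = 30000*40/(10) = 120000
    cost = 72280 + 2*40*6 + 30000 = 102760

102760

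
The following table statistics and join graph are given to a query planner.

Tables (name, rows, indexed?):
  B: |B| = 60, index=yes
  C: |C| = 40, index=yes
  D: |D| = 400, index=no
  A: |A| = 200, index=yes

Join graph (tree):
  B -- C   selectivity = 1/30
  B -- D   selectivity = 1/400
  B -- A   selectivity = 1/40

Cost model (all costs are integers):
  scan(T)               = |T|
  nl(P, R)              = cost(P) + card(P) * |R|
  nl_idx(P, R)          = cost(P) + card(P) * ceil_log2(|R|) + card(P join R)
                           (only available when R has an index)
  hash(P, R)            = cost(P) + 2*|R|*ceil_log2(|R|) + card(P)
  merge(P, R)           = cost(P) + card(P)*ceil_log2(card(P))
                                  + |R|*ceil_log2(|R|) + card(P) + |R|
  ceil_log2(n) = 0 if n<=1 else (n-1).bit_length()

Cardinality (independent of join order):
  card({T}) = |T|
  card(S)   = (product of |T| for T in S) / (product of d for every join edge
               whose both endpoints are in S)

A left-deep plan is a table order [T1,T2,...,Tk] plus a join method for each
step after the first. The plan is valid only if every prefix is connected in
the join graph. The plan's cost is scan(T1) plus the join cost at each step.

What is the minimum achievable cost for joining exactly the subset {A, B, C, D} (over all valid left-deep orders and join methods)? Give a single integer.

Selinger DP over subsets of {A,B,C,D}:
  {B}: scan cost=60, card=60
  {C}: scan cost=40, card=40
  {D}: scan cost=400, card=400
  {A}: scan cost=200, card=200
  {BC}: card=80; try (B,nl_idx)→360, (C,nl_idx)→500, (C,hash)→600, (B,merge)→740, (C,merge)→760, (B,hash)→800 …(+2); best=360 via (B,nl_idx)
  {BD}: card=60; try (B,hash)→1520, (B,nl_idx)→2860, (D,merge)→4480, (B,merge)→4820, (D,hash)→7320, (D,nl)→24060 …(+1); best=1520 via (B,hash)
  {AB}: card=300; try (A,nl_idx)→840, (B,hash)→1120, (B,nl_idx)→1700, (A,merge)→2280, (B,merge)→2420, (A,hash)→3320 …(+2); best=840 via (A,nl_idx)
  {BCD}: card=80; try (C,nl_idx)→1960, (C,hash)→2060, (C,merge)→2220, (C,nl)→3920, (D,merge)→5000, (D,hash)→7640 …(+1); best=1960 via (C,nl_idx)
  {ABC}: card=400; try (A,nl_idx)→1400, (C,hash)→1620, (A,merge)→2800, (C,nl_idx)→3040, (A,hash)→3640, (C,merge)→4120 …(+2); best=1400 via (A,nl_idx)
  {ABD}: card=300; try (A,nl_idx)→2300, (A,merge)→3740, (A,hash)→4780, (D,merge)→7840, (D,hash)→8340, (A,nl)→13520 …(+1); best=2300 via (A,nl_idx)
  {ABCD}: card=400; try (A,nl_idx)→3000, (C,hash)→3080, (A,merge)→4400, (C,nl_idx)→4500, (A,hash)→5240, (C,merge)→5580 …(+5); best=3000 via (A,nl_idx)

3000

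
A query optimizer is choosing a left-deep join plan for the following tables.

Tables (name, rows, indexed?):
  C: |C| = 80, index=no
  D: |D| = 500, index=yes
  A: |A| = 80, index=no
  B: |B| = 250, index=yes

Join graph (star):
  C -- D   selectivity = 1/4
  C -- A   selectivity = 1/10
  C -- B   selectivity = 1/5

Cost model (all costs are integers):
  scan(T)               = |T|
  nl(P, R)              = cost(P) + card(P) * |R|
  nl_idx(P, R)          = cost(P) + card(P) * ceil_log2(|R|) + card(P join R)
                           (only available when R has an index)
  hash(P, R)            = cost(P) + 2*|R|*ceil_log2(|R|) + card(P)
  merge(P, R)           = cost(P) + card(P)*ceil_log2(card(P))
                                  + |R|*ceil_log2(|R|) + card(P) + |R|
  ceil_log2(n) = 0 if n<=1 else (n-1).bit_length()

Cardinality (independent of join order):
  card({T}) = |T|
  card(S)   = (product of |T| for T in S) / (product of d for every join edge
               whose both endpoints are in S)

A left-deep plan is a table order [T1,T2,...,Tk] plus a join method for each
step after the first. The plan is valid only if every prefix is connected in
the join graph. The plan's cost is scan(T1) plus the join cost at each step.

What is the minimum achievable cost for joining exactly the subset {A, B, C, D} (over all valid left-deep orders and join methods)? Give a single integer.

46920

Selinger DP over subsets of {A,B,C,D}:
  {C}: scan cost=80, card=80
  {D}: scan cost=500, card=500
  {A}: scan cost=80, card=80
  {B}: scan cost=250, card=250
  {CD}: card=10000; try (C,hash)→2120, (D,merge)→5720, (C,merge)→6140, (D,hash)→9160, (D,nl_idx)→10800, (D,nl)→40080 …(+1); best=2120 via (C,hash)
  {AC}: card=640; try (C,hash)→1280, (A,hash)→1280, (C,merge)→1360, (A,merge)→1360, (C,nl)→6480, (A,nl)→6480; best=1280 via (C,hash)
  {BC}: card=4000; try (C,hash)→1620, (B,merge)→2970, (C,merge)→3140, (B,hash)→4160, (B,nl_idx)→4720, (B,nl)→20080 …(+1); best=1620 via (C,hash)
  {ACD}: card=80000; try (D,hash)→10920, (A,hash)→13240, (D,merge)→13320, (D,nl_idx)→87040, (A,merge)→152760, (D,nl)→321280 …(+1); best=10920 via (D,hash)
  {BCD}: card=500000; try (D,hash)→14620, (B,hash)→16120, (D,merge)→58620, (B,merge)→154370, (D,nl_idx)→537620, (B,nl_idx)→582120 …(+2); best=14620 via (D,hash)
  {ABC}: card=32000; try (B,hash)→5920, (A,hash)→6740, (B,merge)→10570, (B,nl_idx)→38400, (A,merge)→54260, (B,nl)→161280 …(+1); best=5920 via (B,hash)
  {ABCD}: card=4000000; try (D,hash)→46920, (B,hash)→94920, (A,hash)→515740, (D,merge)→522920, (B,merge)→1453170, (D,nl_idx)→4293920 …(+5); best=46920 via (D,hash)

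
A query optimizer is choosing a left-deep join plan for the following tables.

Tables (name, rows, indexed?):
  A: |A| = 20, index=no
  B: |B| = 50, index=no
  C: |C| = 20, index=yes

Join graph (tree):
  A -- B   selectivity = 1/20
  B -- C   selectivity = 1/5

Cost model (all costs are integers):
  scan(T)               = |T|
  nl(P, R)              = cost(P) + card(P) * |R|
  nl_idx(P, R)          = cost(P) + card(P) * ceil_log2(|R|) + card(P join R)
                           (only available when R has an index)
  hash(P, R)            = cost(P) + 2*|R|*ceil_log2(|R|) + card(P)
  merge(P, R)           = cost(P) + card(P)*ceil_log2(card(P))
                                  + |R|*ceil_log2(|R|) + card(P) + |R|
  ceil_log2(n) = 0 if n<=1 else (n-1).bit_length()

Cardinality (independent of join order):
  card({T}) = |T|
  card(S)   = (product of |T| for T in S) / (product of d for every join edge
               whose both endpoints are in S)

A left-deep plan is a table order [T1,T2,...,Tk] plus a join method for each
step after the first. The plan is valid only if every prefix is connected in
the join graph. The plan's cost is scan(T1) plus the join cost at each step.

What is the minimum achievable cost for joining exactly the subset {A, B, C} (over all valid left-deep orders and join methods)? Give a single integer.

Selinger DP over subsets of {A,B,C}:
  {A}: scan cost=20, card=20
  {B}: scan cost=50, card=50
  {C}: scan cost=20, card=20
  {AB}: card=50; try (A,hash)→300, (B,merge)→490, (A,merge)→520, (B,hash)→640, (B,nl)→1020, (A,nl)→1050; best=300 via (A,hash)
  {BC}: card=200; try (C,hash)→300, (B,merge)→490, (C,nl_idx)→500, (C,merge)→520, (B,hash)→640, (B,nl)→1020 …(+1); best=300 via (C,hash)
  {ABC}: card=200; try (C,hash)→550, (A,hash)→700, (C,nl_idx)→750, (C,merge)→770, (C,nl)→1300, (A,merge)→2220 …(+1); best=550 via (C,hash)

550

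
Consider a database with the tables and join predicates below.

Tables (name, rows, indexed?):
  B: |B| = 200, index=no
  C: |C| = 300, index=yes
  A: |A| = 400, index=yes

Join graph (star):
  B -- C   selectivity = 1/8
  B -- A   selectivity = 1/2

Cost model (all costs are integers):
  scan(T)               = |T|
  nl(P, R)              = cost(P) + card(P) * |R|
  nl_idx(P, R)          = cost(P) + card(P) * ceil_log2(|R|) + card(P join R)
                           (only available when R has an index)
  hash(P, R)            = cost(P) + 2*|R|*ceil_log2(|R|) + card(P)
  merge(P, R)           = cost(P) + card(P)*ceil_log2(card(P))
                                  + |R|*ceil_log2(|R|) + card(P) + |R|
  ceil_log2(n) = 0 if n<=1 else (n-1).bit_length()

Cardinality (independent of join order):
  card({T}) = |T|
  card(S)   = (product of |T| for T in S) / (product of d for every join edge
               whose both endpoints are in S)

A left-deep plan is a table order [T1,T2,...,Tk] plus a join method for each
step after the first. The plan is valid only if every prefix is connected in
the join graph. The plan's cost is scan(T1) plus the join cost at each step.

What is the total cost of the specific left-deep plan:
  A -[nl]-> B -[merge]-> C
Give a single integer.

763400

step 1: scan A: cost=400, card=400
step 2: join B via nl
    card(P join B) = 400*200/(2) = 40000
    cost = 400 + 400*200 = 80400
step 3: join C via merge
    card(P join C) = 40000*300/(8) = 1500000
    cost = 80400 + 40000*16 + 300*9 + 40000 + 300 = 763400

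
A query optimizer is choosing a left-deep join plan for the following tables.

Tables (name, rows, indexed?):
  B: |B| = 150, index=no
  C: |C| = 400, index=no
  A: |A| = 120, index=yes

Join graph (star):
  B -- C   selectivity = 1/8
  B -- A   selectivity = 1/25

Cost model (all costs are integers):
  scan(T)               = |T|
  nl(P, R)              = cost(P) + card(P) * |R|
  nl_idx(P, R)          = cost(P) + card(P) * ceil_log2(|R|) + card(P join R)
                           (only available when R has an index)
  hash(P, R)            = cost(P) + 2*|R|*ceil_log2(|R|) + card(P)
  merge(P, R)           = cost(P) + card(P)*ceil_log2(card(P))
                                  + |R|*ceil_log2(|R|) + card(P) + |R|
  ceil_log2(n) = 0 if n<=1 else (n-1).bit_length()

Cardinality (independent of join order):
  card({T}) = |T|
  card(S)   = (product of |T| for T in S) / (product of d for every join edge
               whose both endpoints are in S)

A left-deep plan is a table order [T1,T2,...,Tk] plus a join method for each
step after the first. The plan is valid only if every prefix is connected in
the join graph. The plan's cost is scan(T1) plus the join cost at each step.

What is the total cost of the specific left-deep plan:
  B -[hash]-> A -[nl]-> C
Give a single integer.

step 1: scan B: cost=150, card=150
step 2: join A via hash
    card(P join A) = 150*120/(25) = 720
    cost = 150 + 2*120*7 + 150 = 1980
step 3: join C via nl
    card(P join C) = 720*400/(8) = 36000
    cost = 1980 + 720*400 = 289980

289980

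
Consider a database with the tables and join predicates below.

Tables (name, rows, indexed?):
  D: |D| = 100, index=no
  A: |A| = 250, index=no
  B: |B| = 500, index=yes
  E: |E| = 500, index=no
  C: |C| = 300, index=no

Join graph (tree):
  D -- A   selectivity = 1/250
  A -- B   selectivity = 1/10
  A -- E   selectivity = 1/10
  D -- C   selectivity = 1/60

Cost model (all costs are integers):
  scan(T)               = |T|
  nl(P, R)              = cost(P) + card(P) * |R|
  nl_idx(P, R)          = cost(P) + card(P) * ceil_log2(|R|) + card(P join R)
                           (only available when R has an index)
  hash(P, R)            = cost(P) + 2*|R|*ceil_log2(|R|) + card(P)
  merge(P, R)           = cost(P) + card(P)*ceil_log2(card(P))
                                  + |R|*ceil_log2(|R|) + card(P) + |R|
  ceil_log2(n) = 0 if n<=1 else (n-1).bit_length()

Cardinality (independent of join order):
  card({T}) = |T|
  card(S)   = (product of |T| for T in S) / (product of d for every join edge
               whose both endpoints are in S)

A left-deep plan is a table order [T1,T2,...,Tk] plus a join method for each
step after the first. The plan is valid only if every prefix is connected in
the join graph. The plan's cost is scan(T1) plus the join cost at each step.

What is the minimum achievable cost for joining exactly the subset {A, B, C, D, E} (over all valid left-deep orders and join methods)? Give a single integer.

49200

Selinger DP over subsets of {A,B,C,D,E}:
  {D}: scan cost=100, card=100
  {A}: scan cost=250, card=250
  {B}: scan cost=500, card=500
  {E}: scan cost=500, card=500
  {C}: scan cost=300, card=300
  {AD}: card=100; try (D,hash)→1900, (A,merge)→3150, (D,merge)→3300, (A,hash)→4200, (A,nl)→25100, (D,nl)→25250; best=1900 via (D,hash)
  {CD}: card=500; try (D,hash)→2000, (C,merge)→3900, (D,merge)→4100, (C,hash)→5600, (C,nl)→30100, (D,nl)→30300; best=2000 via (D,hash)
  {AB}: card=12500; try (A,hash)→5000, (B,merge)→7500, (A,merge)→7750, (B,hash)→9500, (B,nl_idx)→15000, (B,nl)→125250 …(+1); best=5000 via (A,hash)
  {AE}: card=12500; try (A,hash)→5000, (E,merge)→7500, (A,merge)→7750, (E,hash)→9500, (E,nl)→125250, (A,nl)→125500; best=5000 via (A,hash)
  {ABD}: card=5000; try (B,merge)→7700, (B,nl_idx)→7800, (B,hash)→11000, (D,hash)→18900, (B,nl)→51900, (D,merge)→193300 …(+1); best=7700 via (B,merge)
  {ADE}: card=5000; try (E,merge)→7700, (E,hash)→11000, (D,hash)→18900, (E,nl)→51900, (D,merge)→193300, (D,nl)→1255000; best=7700 via (E,merge)
  {ACD}: card=500; try (C,merge)→5700, (A,hash)→6500, (C,hash)→7400, (A,merge)→9250, (C,nl)→31900, (A,nl)→127000; best=5700 via (C,merge)
  {ABE}: card=625000; try (E,hash)→26500, (B,hash)→26500, (E,merge)→197500, (B,merge)→197500, (B,nl_idx)→742500, (E,nl)→6255000 …(+1); best=26500 via (E,hash)
  {ABDE}: card=250000; try (E,hash)→21700, (B,hash)→21700, (E,merge)→82700, (B,merge)→82700, (B,nl_idx)→302700, (D,hash)→652900 …(+4); best=21700 via (E,hash)
  {ABCD}: card=25000; try (B,hash)→15200, (B,merge)→15700, (C,hash)→18100, (B,nl_idx)→35200, (C,merge)→80700, (B,nl)→255700 …(+1); best=15200 via (B,hash)
  {ACDE}: card=25000; try (E,hash)→15200, (E,merge)→15700, (C,hash)→18100, (C,merge)→80700, (E,nl)→255700, (C,nl)→1507700; best=15200 via (E,hash)
  {ABCDE}: card=1250000; try (E,hash)→49200, (B,hash)→49200, (C,hash)→277100, (E,merge)→420200, (B,merge)→420200, (B,nl_idx)→1490200 …(+4); best=49200 via (E,hash)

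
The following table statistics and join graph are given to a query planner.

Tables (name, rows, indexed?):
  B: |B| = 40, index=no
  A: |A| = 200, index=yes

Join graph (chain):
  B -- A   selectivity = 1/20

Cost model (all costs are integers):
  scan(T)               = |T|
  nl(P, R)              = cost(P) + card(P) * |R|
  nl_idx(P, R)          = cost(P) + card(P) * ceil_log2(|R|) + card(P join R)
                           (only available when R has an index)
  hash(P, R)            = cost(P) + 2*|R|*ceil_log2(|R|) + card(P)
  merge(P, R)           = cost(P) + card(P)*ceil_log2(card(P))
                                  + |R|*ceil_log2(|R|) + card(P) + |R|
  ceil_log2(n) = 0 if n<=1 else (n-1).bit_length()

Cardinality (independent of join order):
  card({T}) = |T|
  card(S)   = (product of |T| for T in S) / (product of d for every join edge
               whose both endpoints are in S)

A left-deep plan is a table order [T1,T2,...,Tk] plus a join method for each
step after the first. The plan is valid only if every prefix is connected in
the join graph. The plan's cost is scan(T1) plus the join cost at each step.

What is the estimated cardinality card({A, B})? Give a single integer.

400

Tables in S: A(200), B(40)
Edges inside S: B-A(d=20)
numerator = 200 * 40 = 8000
denominator = 20 = 20
card(S) = 8000 / 20 = 400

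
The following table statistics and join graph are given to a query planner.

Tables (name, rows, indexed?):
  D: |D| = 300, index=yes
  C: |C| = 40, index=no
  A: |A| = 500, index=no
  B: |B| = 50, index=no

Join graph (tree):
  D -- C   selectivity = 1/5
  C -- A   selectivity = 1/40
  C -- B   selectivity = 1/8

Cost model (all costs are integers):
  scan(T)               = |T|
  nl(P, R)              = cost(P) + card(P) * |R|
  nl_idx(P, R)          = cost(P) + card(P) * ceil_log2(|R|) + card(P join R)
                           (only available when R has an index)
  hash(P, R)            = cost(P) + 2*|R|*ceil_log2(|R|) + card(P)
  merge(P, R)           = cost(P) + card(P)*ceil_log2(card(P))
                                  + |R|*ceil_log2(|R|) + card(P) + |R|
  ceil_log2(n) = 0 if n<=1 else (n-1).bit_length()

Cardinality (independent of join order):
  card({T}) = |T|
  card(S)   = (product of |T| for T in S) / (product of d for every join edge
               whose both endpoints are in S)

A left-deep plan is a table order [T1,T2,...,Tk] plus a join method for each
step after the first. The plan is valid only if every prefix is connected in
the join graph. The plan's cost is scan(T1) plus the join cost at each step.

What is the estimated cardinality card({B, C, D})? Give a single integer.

15000

Tables in S: B(50), C(40), D(300)
Edges inside S: D-C(d=5), C-B(d=8)
numerator = 50 * 40 * 300 = 600000
denominator = 5 * 8 = 40
card(S) = 600000 / 40 = 15000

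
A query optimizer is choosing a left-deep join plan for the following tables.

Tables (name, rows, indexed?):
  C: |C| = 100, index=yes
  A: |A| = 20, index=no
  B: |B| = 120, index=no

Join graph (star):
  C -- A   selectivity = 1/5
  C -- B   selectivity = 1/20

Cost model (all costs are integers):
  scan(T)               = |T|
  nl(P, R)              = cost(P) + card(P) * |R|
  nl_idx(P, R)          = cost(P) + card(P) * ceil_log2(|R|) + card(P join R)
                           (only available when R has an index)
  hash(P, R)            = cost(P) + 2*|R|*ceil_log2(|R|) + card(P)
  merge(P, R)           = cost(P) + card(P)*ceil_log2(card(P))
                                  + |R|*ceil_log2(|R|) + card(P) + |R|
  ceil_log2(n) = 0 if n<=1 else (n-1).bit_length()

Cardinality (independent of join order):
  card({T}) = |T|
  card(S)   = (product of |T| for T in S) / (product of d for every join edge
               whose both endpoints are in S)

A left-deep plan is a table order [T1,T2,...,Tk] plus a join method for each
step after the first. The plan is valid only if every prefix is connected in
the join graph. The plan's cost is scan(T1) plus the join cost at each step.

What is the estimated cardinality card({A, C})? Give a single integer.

400

Tables in S: A(20), C(100)
Edges inside S: C-A(d=5)
numerator = 20 * 100 = 2000
denominator = 5 = 5
card(S) = 2000 / 5 = 400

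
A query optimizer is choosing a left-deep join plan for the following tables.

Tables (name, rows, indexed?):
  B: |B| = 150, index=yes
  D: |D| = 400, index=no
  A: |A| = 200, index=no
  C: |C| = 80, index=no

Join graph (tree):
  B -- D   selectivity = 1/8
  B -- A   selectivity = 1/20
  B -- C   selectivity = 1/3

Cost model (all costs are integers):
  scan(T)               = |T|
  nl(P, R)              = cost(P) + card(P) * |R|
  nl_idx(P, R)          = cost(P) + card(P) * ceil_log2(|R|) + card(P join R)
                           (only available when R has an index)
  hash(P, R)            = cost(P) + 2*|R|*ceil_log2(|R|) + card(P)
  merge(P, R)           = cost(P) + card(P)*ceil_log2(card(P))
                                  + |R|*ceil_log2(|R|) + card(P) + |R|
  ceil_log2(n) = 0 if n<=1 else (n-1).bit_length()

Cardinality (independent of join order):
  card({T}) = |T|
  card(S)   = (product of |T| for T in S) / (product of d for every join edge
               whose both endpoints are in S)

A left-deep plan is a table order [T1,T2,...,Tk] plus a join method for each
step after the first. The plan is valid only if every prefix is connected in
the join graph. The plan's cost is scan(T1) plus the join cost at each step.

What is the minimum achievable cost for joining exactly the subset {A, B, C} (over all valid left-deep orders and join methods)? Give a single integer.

5420

Selinger DP over subsets of {A,B,C}:
  {B}: scan cost=150, card=150
  {A}: scan cost=200, card=200
  {C}: scan cost=80, card=80
  {AB}: card=1500; try (B,hash)→2800, (B,nl_idx)→3300, (A,merge)→3300, (B,merge)→3350, (A,hash)→3500, (A,nl)→30150 …(+1); best=2800 via (B,hash)
  {BC}: card=4000; try (C,hash)→1420, (B,merge)→2070, (C,merge)→2140, (B,hash)→2560, (B,nl_idx)→4720, (B,nl)→12080 …(+1); best=1420 via (C,hash)
  {ABC}: card=40000; try (C,hash)→5420, (A,hash)→8620, (C,merge)→21440, (A,merge)→55220, (C,nl)→122800, (A,nl)→801420; best=5420 via (C,hash)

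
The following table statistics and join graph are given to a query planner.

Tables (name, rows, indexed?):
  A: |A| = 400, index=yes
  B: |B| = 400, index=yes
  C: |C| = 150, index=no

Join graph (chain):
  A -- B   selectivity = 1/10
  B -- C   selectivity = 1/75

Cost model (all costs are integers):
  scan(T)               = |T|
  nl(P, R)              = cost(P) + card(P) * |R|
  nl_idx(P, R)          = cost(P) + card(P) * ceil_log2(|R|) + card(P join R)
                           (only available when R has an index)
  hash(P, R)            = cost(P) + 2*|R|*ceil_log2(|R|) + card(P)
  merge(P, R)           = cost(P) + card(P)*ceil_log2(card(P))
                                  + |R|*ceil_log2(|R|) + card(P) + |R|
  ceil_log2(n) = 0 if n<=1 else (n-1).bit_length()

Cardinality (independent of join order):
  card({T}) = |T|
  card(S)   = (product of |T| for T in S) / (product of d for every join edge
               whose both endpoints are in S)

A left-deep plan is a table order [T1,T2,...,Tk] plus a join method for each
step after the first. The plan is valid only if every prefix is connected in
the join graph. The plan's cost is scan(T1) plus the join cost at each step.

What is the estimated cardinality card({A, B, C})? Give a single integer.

Tables in S: A(400), B(400), C(150)
Edges inside S: A-B(d=10), B-C(d=75)
numerator = 400 * 400 * 150 = 24000000
denominator = 10 * 75 = 750
card(S) = 24000000 / 750 = 32000

32000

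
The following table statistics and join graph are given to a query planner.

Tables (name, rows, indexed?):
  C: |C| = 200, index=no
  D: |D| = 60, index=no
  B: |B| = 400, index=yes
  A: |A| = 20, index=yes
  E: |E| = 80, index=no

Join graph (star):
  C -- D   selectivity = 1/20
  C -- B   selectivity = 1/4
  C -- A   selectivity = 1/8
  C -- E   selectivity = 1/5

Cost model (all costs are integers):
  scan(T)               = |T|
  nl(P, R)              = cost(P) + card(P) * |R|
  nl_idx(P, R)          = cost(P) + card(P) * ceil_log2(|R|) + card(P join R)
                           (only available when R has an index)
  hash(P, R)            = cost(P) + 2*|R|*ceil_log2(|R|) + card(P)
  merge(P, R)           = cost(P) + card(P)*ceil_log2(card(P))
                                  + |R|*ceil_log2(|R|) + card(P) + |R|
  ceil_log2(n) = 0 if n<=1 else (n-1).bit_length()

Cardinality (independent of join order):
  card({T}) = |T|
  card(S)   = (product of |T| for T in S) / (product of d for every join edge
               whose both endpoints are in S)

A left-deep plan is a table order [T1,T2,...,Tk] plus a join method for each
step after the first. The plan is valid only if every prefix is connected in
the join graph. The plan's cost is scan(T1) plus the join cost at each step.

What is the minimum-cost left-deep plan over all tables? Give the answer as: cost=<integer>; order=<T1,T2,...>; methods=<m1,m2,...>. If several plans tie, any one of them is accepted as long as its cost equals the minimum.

cost=35640; order=C,A,D,E,B; methods=hash,hash,hash,hash

Selinger DP (subsets sized 1..n):
  {C}: scan cost=200, card=200
  {D}: scan cost=60, card=60
  {B}: scan cost=400, card=400
  {A}: scan cost=20, card=20
  {E}: scan cost=80, card=80
  {CD}: card=600; try (D,hash)→1120, (C,merge)→2280, (D,merge)→2420, (C,hash)→3320, (C,nl)→12060, (D,nl)→12200; best=1120 via (D,hash)
  {BC}: card=20000; try (C,hash)→4000, (B,merge)→6000, (C,merge)→6200, (B,hash)→7600, (B,nl_idx)→22000, (B,nl)→80200 …(+1); best=4000 via (C,hash)
  {AC}: card=500; try (A,hash)→600, (A,nl_idx)→1700, (C,merge)→1940, (A,merge)→2120, (C,hash)→3240, (C,nl)→4020 …(+1); best=600 via (A,hash)
  {CE}: card=3200; try (E,hash)→1520, (C,merge)→2520, (E,merge)→2640, (C,hash)→3360, (C,nl)→16080, (E,nl)→16200; best=1520 via (E,hash)
  {BCD}: card=60000; try (B,hash)→8920, (B,merge)→11720, (D,hash)→24720, (B,nl_idx)→66520, (B,nl)→241120, (D,merge)→324420 …(+1); best=8920 via (B,hash)
  {ACD}: card=1500; try (D,hash)→1820, (A,hash)→1920, (A,nl_idx)→5620, (D,merge)→6020, (A,merge)→7840, (A,nl)→13120 …(+1); best=1820 via (D,hash)
  {CDE}: card=9600; try (E,hash)→2840, (D,hash)→5440, (E,merge)→8360, (D,merge)→43540, (E,nl)→49120, (D,nl)→193520; best=2840 via (E,hash)
  {ABC}: card=50000; try (B,hash)→8300, (B,merge)→9600, (A,hash)→24200, (B,nl_idx)→55100, (A,nl_idx)→154000, (B,nl)→200600 …(+2); best=8300 via (B,hash)
  {BCE}: card=320000; try (B,hash)→11920, (E,hash)→25120, (B,merge)→47120, (E,merge)→324640, (B,nl_idx)→350320, (B,nl)→1281520 …(+1); best=11920 via (B,hash)
  {ACE}: card=8000; try (E,hash)→2220, (A,hash)→4920, (E,merge)→6240, (A,nl_idx)→25520, (E,nl)→40600, (A,merge)→43240 …(+1); best=2220 via (E,hash)
  {ABCD}: card=150000; try (B,hash)→10520, (B,merge)→23820, (D,hash)→59020, (A,hash)→69120, (B,nl_idx)→165320, (A,nl_idx)→458920 …(+5); best=10520 via (B,hash)
  {BCDE}: card=960000; try (B,hash)→19640, (E,hash)→70040, (B,merge)→150840, (D,hash)→332640, (E,merge)→1029560, (B,nl_idx)→1049240 …(+4); best=19640 via (B,hash)
  {ACDE}: card=24000; try (E,hash)→4440, (D,hash)→10940, (A,hash)→12640, (E,merge)→20460, (A,nl_idx)→74840, (D,merge)→114640 …(+4); best=4440 via (E,hash)
  {ABCE}: card=800000; try (B,hash)→17420, (E,hash)→59420, (B,merge)→118220, (A,hash)→332120, (E,merge)→858940, (B,nl_idx)→874220 …(+5); best=17420 via (B,hash)
  {ABCDE}: card=2400000; try (B,hash)→35640, (E,hash)→161640, (B,merge)→392440, (D,hash)→818140, (A,hash)→979840, (B,nl_idx)→2620440 …(+8); best=35640 via (B,hash)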